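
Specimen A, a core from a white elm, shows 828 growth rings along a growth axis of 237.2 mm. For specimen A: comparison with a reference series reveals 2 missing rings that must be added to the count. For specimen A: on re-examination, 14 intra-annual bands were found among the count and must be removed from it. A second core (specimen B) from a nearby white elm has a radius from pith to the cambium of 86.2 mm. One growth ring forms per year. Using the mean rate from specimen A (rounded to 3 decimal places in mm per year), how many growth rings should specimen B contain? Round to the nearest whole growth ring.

296 growth rings

Specimen A: adjusted count: 828 − 14 + 2 = 816 growth rings.
A: Extension rate ≈ 237.2 / 816 = 0.291 mm/year.
B spans 86.2 / 0.291 = 296.22 years ≈ 296 growth rings.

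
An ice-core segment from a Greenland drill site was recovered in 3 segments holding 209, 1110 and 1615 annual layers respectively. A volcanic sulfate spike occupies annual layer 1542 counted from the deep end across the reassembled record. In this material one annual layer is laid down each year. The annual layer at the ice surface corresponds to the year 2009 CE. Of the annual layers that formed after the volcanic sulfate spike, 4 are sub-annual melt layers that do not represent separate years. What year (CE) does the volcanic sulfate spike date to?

621 CE

Total annual layers = 209 + 1110 + 1615 = 2934.
Between annual layer 1542 and the ice surface there are 2934 − 1542 = 1392 annual layers.
1392 − 4 false = 1388 true annual layers after the volcanic sulfate spike.
The annual layer at the ice surface is 2009 CE, so the volcanic sulfate spike dates to 2009 − 1388 = 621 CE.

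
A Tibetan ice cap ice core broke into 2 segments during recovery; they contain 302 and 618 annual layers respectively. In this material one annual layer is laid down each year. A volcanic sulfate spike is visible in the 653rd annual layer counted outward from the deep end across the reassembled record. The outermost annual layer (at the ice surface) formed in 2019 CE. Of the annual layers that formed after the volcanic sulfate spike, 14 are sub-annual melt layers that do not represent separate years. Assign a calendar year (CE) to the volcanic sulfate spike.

Total annual layers = 302 + 618 = 920.
The volcanic sulfate spike sits at annual layer 653 from the deep end, so 920 − 653 = 267 annual layers formed after it.
Excluding 14 false annual layers: 267 − 14 = 253.
Counting back 253 years from 2019 CE places the volcanic sulfate spike in 2019 − 253 = 1766 CE.

1766 CE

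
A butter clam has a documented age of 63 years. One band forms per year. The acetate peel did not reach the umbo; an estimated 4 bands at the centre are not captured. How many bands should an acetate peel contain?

59 bands

At one band per year, 63 years correspond to 63 bands.
Subtracting the 4 bands not captured gives 63 − 4 = 59 bands in the record.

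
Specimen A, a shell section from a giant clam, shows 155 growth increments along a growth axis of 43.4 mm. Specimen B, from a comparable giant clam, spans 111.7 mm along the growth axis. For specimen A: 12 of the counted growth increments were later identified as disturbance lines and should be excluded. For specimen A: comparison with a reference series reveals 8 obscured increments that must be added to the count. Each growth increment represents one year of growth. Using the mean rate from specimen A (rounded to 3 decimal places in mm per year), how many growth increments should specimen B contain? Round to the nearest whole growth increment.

Specimen A: true growth increment count = 155 − 12 + 8 = 151.
A: 43.4 mm over 151 years gives 43.4 / 151 ≈ 0.287 mm/year.
B spans 111.7 / 0.287 = 389.20 years ≈ 389 growth increments.

389 growth increments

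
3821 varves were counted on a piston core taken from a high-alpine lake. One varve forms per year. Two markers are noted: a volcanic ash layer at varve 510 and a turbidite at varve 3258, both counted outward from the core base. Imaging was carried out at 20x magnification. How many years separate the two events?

2748 yr

Separation: 3258 − 510 = 2748 varves.
At one varve per year, 2748 years elapsed between them.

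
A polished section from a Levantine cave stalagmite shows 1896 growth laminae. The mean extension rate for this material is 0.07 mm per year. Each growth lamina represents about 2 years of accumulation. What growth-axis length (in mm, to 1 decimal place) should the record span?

At 2 years per growth lamina, 1896 × 2 = 3792 years.
3792 years at 0.07 mm/year gives 0.07 × 3792 = 265.4 mm.

265.4 mm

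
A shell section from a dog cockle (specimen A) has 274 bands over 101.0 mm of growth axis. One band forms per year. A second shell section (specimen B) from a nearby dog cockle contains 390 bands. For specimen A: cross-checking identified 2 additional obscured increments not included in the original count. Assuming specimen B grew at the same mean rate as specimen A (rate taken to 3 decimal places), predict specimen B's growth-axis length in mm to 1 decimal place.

Specimen A: after corrections the count is 274 + 2 = 276 bands.
A: Mean rate = 101.0 mm / 276 years ≈ 0.366 mm/yr.
For B, 0.366 mm/year × 390 years = 142.7 mm.

142.7 mm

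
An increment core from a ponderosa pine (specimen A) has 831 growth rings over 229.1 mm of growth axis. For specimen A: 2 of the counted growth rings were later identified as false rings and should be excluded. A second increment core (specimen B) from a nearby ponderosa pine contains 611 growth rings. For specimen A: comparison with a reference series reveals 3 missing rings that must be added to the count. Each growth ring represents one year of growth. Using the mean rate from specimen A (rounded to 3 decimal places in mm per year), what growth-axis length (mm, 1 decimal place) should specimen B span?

168.0 mm

Specimen A: true growth ring count = 831 − 2 + 3 = 832.
A: Mean rate = 229.1 mm / 832 years ≈ 0.275 mm/yr.
B's length ≈ 0.275 × 611 = 168.0 mm.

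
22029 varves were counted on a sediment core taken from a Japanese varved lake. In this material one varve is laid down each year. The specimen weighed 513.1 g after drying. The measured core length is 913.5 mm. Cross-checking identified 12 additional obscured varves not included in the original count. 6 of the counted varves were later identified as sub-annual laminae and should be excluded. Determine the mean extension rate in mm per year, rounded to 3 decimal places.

0.041 mm per year

True varve count = 22029 − 6 + 12 = 22035.
Mean rate = 913.5 mm / 22035 years ≈ 0.041 mm per year.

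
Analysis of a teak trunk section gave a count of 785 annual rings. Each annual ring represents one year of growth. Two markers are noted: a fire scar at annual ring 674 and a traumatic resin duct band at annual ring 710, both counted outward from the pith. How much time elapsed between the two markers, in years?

36 yr

Separation: 710 − 674 = 36 annual rings.
That is 36 years at one annual ring per year.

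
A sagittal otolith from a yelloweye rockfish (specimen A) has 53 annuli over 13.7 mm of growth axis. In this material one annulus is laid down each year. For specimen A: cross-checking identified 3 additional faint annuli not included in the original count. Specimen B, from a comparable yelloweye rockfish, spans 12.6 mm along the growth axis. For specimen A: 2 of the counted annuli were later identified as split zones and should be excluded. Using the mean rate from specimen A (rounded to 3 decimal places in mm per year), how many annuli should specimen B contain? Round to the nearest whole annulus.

Specimen A: true annulus count = 53 − 2 + 3 = 54.
A: Mean rate = 13.7 mm / 54 years ≈ 0.254 mm/yr.
Specimen B: 12.6 mm / 0.254 mm per year = 49.61 years ≈ 50 annuli.

50 annuli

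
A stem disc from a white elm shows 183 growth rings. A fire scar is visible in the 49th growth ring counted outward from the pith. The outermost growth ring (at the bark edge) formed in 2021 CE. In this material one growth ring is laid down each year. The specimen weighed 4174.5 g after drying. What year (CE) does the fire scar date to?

1887 CE

183 − 49 = 134 growth rings lie beyond the fire scar toward the bark edge.
Counting back 134 years from 2021 CE places the fire scar in 2021 − 134 = 1887 CE.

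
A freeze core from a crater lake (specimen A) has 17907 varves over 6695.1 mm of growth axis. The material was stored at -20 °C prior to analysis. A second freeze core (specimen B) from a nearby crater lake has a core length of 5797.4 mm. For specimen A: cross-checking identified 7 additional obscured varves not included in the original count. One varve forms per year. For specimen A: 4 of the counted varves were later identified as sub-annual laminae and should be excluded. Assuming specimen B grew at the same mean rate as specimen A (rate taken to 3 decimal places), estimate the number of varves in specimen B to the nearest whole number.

Specimen A: correcting the raw count gives 17907 − 4 + 7 = 17910 true varves.
A: Extension rate ≈ 6695.1 / 17910 = 0.374 mm per year.
For B, 5797.4 / 0.374 = 15501.07 years ≈ 15501 varves.

15501 varves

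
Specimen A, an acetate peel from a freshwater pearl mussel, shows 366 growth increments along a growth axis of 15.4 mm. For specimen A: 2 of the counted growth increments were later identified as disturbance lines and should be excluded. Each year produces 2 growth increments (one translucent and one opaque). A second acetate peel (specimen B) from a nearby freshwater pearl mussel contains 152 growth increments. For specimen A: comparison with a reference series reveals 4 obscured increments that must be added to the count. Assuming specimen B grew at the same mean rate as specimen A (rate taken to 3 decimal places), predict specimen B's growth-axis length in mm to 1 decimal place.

Specimen A: correcting the raw count gives 366 − 2 + 4 = 368 true growth increments.
Specimen A: 368 growth increments at 2 per year is 368 / 2 = 184 years.
A: 15.4 mm over 184 years gives 15.4 / 184 ≈ 0.084 mm/yr.
Specimen B: dividing by 2 growth increments per year: 152 / 2 = 76 years. B's length ≈ 0.084 × 76 = 6.4 mm.

6.4 mm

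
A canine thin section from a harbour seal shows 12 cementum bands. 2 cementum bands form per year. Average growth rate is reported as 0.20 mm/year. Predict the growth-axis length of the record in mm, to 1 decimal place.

Dividing by 2 cementum bands per year: 12 / 2 = 6 years.
Length ≈ 0.20 × 6 = 1.2 mm.

1.2 mm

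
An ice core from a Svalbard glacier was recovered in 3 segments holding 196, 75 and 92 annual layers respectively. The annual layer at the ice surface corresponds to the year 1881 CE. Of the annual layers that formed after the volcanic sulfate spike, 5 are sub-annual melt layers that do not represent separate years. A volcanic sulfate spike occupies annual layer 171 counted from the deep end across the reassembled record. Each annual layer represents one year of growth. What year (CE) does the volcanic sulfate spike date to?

Total annual layers = 196 + 75 + 92 = 363.
363 − 171 = 192 annual layers lie beyond the volcanic sulfate spike toward the ice surface.
Removing the 5 false annual layers leaves 192 − 5 = 187 true annual layers beyond the volcanic sulfate spike.
1881 − 187 = 1694 CE.

1694 CE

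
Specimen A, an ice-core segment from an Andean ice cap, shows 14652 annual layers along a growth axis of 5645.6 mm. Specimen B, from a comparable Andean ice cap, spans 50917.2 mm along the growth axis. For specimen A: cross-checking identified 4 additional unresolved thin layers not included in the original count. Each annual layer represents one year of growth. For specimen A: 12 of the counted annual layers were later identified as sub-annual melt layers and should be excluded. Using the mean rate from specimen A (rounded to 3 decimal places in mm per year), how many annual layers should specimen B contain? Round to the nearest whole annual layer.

131910 annual layers

Specimen A: adjusted count: 14652 − 12 + 4 = 14644 annual layers.
A: Mean rate = 5645.6 mm / 14644 years ≈ 0.386 mm/yr.
B spans 50917.2 / 0.386 = 131909.84 years ≈ 131910 annual layers.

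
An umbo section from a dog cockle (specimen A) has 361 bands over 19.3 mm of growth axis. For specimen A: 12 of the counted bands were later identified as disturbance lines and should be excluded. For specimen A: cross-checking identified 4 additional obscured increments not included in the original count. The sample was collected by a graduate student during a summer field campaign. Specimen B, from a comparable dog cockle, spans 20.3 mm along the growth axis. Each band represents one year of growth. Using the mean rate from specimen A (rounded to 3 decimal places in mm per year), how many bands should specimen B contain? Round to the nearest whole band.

Specimen A: adjusted count: 361 − 12 + 4 = 353 bands.
A: Mean rate = 19.3 mm / 353 years ≈ 0.055 mm per year.
For B, 20.3 / 0.055 = 369.09 years ≈ 369 bands.

369 bands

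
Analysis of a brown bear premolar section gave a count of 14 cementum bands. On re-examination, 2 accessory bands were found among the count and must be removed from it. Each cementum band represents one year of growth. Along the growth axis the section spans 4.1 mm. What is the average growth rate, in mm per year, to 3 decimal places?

0.342 mm per year

Adjusted count: 14 − 2 = 12 cementum bands.
Extension rate ≈ 4.1 / 12 = 0.342 mm per year.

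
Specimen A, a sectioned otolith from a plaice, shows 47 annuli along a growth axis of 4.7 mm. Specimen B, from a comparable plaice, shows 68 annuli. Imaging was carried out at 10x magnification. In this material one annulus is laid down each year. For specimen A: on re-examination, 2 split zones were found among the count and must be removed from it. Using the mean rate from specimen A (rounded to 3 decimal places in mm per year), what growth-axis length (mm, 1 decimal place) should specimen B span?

7.1 mm

Specimen A: correcting the raw count gives 47 − 2 = 45 true annuli.
A: Extension rate ≈ 4.7 / 45 = 0.104 mm per year.
Length of B = 0.104 × 68 = 7.1 mm.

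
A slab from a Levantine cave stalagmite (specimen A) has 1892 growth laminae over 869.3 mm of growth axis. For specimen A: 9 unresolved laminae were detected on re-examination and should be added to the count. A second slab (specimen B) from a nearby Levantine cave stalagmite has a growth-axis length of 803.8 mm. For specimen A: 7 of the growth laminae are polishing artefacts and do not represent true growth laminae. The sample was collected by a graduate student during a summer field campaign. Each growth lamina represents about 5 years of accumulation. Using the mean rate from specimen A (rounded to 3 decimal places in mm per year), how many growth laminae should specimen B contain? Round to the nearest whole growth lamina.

Specimen A: adjusted count: 1892 − 7 + 9 = 1894 growth laminae.
Specimen A: 1894 growth laminae at 5 years each span 1894 × 5 = 9470 years.
A: Extension rate ≈ 869.3 / 9470 = 0.092 mm/yr.
Specimen B: 803.8 mm / 0.092 mm per year = 8736.96 years; at 5 years per growth lamina that is 8736.96 / 5 ≈ 1747 growth laminae.

1747 growth laminae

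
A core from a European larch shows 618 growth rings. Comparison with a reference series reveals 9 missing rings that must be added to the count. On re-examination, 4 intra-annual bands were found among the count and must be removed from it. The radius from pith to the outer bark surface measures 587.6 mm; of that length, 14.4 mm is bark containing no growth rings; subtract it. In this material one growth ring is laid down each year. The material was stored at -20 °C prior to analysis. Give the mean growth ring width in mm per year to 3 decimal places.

After corrections the count is 618 − 4 + 9 = 623 growth rings.
The growth record spans 587.6 − 14.4 = 573.2 mm.
Extension rate ≈ 573.2 / 623 = 0.920 mm per year.

0.920 mm per year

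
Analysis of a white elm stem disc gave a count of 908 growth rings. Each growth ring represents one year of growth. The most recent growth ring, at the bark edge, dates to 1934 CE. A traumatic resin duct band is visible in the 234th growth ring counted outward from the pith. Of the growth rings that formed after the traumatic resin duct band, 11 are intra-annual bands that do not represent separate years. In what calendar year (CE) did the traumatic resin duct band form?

Between growth ring 234 and the bark edge there are 908 − 234 = 674 growth rings.
674 − 11 false = 663 true growth rings after the traumatic resin duct band.
Counting back 663 years from 1934 CE places the traumatic resin duct band in 1934 − 663 = 1271 CE.

1271 CE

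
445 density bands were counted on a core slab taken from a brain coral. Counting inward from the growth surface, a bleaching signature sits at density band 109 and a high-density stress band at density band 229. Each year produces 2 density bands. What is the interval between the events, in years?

60 years

229 − 109 = 120 density bands lie between the two events.
With 2 density bands per year, 120 / 2 = 60 years.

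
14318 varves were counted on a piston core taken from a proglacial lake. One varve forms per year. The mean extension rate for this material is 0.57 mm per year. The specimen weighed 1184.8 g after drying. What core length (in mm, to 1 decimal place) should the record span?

8161.3 mm

14318 years of growth are recorded.
Predicted length = 0.57 mm/year × 14318 years = 8161.3 mm.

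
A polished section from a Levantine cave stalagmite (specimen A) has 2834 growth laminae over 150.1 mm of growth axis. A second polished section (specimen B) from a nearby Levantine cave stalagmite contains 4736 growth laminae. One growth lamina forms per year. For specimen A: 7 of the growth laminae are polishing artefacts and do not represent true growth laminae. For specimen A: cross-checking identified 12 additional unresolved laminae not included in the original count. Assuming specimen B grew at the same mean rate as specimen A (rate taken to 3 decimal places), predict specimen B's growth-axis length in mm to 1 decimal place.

Specimen A: correcting the raw count gives 2834 − 7 + 12 = 2839 true growth laminae.
A: Mean rate = 150.1 mm / 2839 years ≈ 0.053 mm per year.
B's length ≈ 0.053 × 4736 = 251.0 mm.

251.0 mm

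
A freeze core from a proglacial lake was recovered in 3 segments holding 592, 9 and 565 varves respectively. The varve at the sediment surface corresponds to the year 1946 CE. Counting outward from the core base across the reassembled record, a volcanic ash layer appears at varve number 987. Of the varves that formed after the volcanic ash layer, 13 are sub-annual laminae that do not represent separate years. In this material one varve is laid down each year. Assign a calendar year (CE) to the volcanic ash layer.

1780 CE

Total varves = 592 + 9 + 565 = 1166.
Between varve 987 and the sediment surface there are 1166 − 987 = 179 varves.
Removing the 13 false varves leaves 179 − 13 = 166 true varves beyond the volcanic ash layer.
Counting back 166 years from 1946 CE places the volcanic ash layer in 1946 − 166 = 1780 CE.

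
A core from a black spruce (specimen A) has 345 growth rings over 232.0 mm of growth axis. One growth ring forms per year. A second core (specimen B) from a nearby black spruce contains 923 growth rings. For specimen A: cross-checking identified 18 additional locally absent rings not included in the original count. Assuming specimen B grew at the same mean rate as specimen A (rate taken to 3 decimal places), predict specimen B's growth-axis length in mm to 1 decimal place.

589.8 mm

Specimen A: adjusted count: 345 + 18 = 363 growth rings.
A: Extension rate ≈ 232.0 / 363 = 0.639 mm/year.
B's length ≈ 0.639 × 923 = 589.8 mm.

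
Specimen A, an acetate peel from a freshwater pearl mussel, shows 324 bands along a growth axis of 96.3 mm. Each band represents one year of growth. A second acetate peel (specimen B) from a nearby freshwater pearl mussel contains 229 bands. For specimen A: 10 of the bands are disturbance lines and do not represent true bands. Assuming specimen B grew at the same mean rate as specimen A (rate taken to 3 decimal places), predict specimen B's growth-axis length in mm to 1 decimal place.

70.3 mm

Specimen A: true band count = 324 − 10 = 314.
A: Mean rate = 96.3 mm / 314 years ≈ 0.307 mm/yr.
Length of B = 0.307 × 229 = 70.3 mm.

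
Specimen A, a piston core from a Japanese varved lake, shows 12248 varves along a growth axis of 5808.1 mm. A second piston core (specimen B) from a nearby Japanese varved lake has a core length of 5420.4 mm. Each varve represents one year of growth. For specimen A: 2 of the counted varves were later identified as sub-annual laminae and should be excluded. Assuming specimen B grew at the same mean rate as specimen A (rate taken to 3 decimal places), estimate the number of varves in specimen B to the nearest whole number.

11435 varves

Specimen A: adjusted count: 12248 − 2 = 12246 varves.
A: Extension rate ≈ 5808.1 / 12246 = 0.474 mm per year.
B spans 5420.4 / 0.474 = 11435.44 years ≈ 11435 varves.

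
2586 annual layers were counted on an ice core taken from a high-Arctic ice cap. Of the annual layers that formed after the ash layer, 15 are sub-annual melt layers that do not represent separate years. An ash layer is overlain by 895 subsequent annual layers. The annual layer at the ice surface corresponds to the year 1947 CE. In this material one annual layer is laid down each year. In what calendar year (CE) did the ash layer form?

1067 CE

895 annual layers post-date the ash layer.
Excluding 15 false annual layers: 895 − 15 = 880.
1947 − 880 = 1067 CE.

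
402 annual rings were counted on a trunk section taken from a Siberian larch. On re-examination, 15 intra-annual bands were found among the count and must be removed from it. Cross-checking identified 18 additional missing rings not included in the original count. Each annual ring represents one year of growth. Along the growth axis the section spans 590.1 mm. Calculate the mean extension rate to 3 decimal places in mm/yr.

True annual ring count = 402 − 15 + 18 = 405.
Extension rate ≈ 590.1 / 405 = 1.457 mm/yr.

1.457 mm/yr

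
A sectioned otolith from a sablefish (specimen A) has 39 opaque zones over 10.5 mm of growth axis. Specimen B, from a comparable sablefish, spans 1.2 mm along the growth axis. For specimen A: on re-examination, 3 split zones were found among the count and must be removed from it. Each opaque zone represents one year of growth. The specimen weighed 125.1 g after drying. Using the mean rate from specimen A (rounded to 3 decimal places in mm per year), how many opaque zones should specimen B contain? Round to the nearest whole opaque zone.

Specimen A: after corrections the count is 39 − 3 = 36 opaque zones.
A: Extension rate ≈ 10.5 / 36 = 0.292 mm per year.
Specimen B: 1.2 mm / 0.292 mm per year = 4.11 years ≈ 4 opaque zones.

4 opaque zones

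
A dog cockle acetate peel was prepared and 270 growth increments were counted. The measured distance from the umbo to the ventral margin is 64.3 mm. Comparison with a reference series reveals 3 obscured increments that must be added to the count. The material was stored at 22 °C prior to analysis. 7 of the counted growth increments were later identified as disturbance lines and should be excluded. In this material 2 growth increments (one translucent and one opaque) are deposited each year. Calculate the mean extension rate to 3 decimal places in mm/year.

Adjusted count: 270 − 7 + 3 = 266 growth increments.
266 growth increments at 2 per year is 266 / 2 = 133 years.
Extension rate ≈ 64.3 / 133 = 0.483 mm/year.

0.483 mm/year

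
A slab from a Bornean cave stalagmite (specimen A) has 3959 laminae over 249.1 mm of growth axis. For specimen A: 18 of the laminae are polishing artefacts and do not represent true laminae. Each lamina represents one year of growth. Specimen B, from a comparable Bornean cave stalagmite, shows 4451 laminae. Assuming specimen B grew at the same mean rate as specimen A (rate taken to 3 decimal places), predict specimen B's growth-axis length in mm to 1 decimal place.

Specimen A: after corrections the count is 3959 − 18 = 3941 laminae.
A: Extension rate ≈ 249.1 / 3941 = 0.063 mm/year.
For B, 0.063 mm/year × 4451 years = 280.4 mm.

280.4 mm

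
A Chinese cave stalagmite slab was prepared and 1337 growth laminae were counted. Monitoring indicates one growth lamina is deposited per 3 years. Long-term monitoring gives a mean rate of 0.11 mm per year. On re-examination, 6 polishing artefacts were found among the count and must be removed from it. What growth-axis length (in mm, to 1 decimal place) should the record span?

439.2 mm

Adjusted count: 1337 − 6 = 1331 growth laminae.
1331 growth laminae at 3 years each span 1331 × 3 = 3993 years.
3993 years at 0.11 mm/year gives 0.11 × 3993 = 439.2 mm.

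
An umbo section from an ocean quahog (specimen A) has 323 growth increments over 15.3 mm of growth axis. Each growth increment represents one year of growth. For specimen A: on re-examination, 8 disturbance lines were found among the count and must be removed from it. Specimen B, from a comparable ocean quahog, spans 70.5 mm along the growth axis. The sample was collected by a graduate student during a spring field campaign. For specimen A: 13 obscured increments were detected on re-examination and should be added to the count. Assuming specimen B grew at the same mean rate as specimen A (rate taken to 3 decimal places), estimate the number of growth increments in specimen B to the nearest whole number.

Specimen A: after corrections the count is 323 − 8 + 13 = 328 growth increments.
A: Extension rate ≈ 15.3 / 328 = 0.047 mm/year.
B spans 70.5 / 0.047 = 1500.00 years ≈ 1500 growth increments.

1500 growth increments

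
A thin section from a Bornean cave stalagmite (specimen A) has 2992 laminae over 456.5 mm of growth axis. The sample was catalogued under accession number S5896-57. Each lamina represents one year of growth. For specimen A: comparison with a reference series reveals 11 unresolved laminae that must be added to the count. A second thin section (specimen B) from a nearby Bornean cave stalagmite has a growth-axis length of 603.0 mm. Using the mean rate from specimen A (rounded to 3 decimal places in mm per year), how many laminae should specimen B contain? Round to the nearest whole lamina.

Specimen A: after corrections the count is 2992 + 11 = 3003 laminae.
A: Mean rate = 456.5 mm / 3003 years ≈ 0.152 mm/year.
For B, 603.0 / 0.152 = 3967.11 years ≈ 3967 laminae.

3967 laminae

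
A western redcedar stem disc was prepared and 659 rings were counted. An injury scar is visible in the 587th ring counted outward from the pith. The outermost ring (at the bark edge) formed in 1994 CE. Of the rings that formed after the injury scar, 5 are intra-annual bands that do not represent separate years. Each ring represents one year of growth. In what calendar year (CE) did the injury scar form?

Between ring 587 and the bark edge there are 659 − 587 = 72 rings.
Excluding 5 false rings: 72 − 5 = 67.
The ring at the bark edge is 1994 CE, so the injury scar dates to 1994 − 67 = 1927 CE.

1927 CE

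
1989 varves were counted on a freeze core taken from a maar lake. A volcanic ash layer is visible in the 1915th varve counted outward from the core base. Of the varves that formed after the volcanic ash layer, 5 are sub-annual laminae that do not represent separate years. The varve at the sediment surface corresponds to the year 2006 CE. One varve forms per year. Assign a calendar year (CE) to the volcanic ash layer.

1937 CE

The volcanic ash layer sits at varve 1915 from the core base, so 1989 − 1915 = 74 varves formed after it.
Excluding 5 false varves: 74 − 5 = 69.
2006 − 69 = 1937 CE.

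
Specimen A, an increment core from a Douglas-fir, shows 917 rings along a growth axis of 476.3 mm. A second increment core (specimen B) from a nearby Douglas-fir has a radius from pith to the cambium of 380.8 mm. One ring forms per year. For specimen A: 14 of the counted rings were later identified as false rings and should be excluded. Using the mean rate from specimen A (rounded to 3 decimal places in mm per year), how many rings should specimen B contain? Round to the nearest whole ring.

723 rings

Specimen A: correcting the raw count gives 917 − 14 = 903 true rings.
A: Extension rate ≈ 476.3 / 903 = 0.527 mm per year.
Specimen B: 380.8 mm / 0.527 mm per year = 722.58 years ≈ 723 rings.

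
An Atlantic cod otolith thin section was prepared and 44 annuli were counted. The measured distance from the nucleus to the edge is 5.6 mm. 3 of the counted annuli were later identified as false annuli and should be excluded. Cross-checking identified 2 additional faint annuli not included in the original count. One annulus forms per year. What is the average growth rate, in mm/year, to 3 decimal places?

0.130 mm/year

Correcting the raw count gives 44 − 3 + 2 = 43 true annuli.
Extension rate ≈ 5.6 / 43 = 0.130 mm/year.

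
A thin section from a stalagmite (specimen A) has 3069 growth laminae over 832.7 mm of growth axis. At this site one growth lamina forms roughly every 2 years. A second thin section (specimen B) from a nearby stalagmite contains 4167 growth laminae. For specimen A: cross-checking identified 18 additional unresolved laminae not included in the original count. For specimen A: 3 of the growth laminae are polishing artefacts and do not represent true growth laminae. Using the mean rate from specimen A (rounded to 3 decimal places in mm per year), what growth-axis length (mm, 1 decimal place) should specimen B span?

1125.1 mm

Specimen A: true growth lamina count = 3069 − 3 + 18 = 3084.
Specimen A: multiplying by 2 years per growth lamina: 3084 × 2 = 6168 years.
A: Mean rate = 832.7 mm / 6168 years ≈ 0.135 mm/yr.
Specimen B: at 2 years per growth lamina, 4167 × 2 = 8334 years. Length of B = 0.135 × 8334 = 1125.1 mm.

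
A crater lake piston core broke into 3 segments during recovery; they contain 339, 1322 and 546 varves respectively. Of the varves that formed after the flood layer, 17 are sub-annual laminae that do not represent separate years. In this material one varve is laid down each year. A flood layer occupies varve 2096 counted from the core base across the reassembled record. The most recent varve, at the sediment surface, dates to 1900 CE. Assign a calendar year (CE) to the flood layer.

1806 CE

Total varves = 339 + 1322 + 546 = 2207.
The flood layer sits at varve 2096 from the core base, so 2207 − 2096 = 111 varves formed after it.
Excluding 17 false varves: 111 − 17 = 94.
1900 − 94 = 1806 CE.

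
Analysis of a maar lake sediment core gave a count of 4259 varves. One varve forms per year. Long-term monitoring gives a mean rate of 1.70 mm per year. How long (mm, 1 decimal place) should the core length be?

7240.3 mm

The record spans 4259 years at 1.70 mm per year.
Predicted length = 1.70 mm/year × 4259 years = 7240.3 mm.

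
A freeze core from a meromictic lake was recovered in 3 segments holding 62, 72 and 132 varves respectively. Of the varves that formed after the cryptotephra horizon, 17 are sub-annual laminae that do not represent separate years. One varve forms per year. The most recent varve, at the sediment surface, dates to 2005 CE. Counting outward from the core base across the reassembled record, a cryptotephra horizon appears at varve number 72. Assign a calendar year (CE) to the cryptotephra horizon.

Total varves = 62 + 72 + 132 = 266.
266 − 72 = 194 varves lie beyond the cryptotephra horizon toward the sediment surface.
194 − 17 false = 177 true varves after the cryptotephra horizon.
2005 − 177 = 1828 CE.

1828 CE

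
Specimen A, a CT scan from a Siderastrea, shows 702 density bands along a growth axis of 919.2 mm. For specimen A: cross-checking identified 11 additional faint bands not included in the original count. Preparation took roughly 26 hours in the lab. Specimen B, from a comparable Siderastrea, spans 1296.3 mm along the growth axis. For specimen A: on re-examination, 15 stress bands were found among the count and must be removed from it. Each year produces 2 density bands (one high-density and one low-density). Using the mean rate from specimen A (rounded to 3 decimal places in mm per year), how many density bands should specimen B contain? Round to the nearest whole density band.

Specimen A: after corrections the count is 702 − 15 + 11 = 698 density bands.
Specimen A: dividing by 2 density bands per year: 698 / 2 = 349 years.
A: Extension rate ≈ 919.2 / 349 = 2.634 mm/yr.
For B, 1296.3 / 2.634 = 492.14 years; at 2 density bands per year that is 492.14 × 2 ≈ 984 density bands.

984 density bands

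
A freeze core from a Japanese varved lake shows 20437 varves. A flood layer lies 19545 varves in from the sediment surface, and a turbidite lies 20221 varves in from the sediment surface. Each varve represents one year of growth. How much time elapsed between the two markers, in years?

The two markers are separated by 20221 − 19545 = 676 varves.
One varve per year makes the interval 676 years.

676 years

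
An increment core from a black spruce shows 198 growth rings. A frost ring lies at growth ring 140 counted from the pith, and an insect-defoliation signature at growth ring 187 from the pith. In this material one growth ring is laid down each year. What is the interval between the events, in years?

187 − 140 = 47 growth rings lie between the two events.
One growth ring per year makes the interval 47 years.

47 yr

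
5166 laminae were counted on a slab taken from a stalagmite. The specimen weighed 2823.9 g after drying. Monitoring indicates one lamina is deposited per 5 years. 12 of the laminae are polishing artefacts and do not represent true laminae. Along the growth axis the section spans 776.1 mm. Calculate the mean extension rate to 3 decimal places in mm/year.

Correcting the raw count gives 5166 − 12 = 5154 true laminae.
At 5 years per lamina, 5154 × 5 = 25770 years.
776.1 mm over 25770 years gives 776.1 / 25770 ≈ 0.030 mm/year.

0.030 mm/year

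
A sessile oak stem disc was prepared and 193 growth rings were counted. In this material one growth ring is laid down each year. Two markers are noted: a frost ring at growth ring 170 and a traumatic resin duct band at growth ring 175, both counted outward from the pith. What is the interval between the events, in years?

Separation: 175 − 170 = 5 growth rings.
One growth ring per year makes the interval 5 years.

5 years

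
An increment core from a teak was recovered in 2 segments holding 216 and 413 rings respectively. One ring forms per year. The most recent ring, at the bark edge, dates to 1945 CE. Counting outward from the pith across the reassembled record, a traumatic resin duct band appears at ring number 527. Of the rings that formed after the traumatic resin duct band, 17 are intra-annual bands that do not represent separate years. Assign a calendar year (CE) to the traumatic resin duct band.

1860 CE

Total rings = 216 + 413 = 629.
629 − 527 = 102 rings lie beyond the traumatic resin duct band toward the bark edge.
Removing the 17 false rings leaves 102 − 17 = 85 true rings beyond the traumatic resin duct band.
The ring at the bark edge is 1945 CE, so the traumatic resin duct band dates to 1945 − 85 = 1860 CE.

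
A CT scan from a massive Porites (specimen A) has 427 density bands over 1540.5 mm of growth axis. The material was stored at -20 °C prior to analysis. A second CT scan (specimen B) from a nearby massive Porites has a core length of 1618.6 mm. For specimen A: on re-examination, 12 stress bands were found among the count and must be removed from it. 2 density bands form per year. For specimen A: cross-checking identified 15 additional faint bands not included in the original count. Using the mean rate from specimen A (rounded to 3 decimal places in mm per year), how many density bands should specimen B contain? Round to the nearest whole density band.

452 density bands

Specimen A: adjusted count: 427 − 12 + 15 = 430 density bands.
Specimen A: with 2 density bands per year, 430 / 2 = 215 years.
A: Extension rate ≈ 1540.5 / 215 = 7.165 mm per year.
B spans 1618.6 / 7.165 = 225.90 years; at 2 density bands per year that is 225.90 × 2 ≈ 452 density bands.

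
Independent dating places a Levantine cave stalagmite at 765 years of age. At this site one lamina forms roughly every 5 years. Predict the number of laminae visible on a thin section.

153 laminae

At 5 years per lamina, 765 / 5 = 153 laminae are expected.
So 153 laminae should be present.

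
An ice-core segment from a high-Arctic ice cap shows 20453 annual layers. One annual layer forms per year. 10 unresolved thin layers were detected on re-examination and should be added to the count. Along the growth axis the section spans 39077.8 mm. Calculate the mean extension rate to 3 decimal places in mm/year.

1.910 mm/year

Adjusted count: 20453 + 10 = 20463 annual layers.
Mean rate = 39077.8 mm / 20463 years ≈ 1.910 mm/year.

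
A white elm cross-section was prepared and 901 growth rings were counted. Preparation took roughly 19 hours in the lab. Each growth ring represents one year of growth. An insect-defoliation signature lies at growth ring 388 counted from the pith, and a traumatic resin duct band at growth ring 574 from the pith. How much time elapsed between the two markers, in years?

574 − 388 = 186 growth rings lie between the two events.
At one growth ring per year, 186 years elapsed between them.

186 years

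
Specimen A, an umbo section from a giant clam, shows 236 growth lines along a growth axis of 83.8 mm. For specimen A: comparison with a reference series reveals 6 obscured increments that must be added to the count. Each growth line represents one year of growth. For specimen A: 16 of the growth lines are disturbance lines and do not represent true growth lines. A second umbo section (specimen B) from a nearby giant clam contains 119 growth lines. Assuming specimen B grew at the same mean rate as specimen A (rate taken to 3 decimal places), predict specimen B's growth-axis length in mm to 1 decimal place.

44.1 mm

Specimen A: adjusted count: 236 − 16 + 6 = 226 growth lines.
A: Mean rate = 83.8 mm / 226 years ≈ 0.371 mm/yr.
For B, 0.371 mm/year × 119 years = 44.1 mm.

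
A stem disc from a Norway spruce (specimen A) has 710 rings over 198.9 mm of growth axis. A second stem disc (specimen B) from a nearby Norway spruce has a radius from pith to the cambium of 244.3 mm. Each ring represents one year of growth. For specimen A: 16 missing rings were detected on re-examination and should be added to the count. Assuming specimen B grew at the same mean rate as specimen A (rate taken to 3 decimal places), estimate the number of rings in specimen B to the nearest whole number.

Specimen A: correcting the raw count gives 710 + 16 = 726 true rings.
A: Mean rate = 198.9 mm / 726 years ≈ 0.274 mm/yr.
For B, 244.3 / 0.274 = 891.61 years ≈ 892 rings.

892 rings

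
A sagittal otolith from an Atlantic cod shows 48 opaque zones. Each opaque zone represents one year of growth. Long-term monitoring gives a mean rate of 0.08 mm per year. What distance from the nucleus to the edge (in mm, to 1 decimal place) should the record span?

The record spans 48 years at 0.08 mm per year.
Length ≈ 0.08 × 48 = 3.8 mm.

3.8 mm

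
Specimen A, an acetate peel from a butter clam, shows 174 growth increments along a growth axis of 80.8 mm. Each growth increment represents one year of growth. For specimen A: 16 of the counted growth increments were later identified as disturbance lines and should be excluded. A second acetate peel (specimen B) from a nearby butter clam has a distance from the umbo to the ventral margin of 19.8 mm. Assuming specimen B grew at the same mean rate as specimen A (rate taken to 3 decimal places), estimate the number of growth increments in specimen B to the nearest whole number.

Specimen A: adjusted count: 174 − 16 = 158 growth increments.
A: Mean rate = 80.8 mm / 158 years ≈ 0.511 mm/year.
B spans 19.8 / 0.511 = 38.75 years ≈ 39 growth increments.

39 growth increments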